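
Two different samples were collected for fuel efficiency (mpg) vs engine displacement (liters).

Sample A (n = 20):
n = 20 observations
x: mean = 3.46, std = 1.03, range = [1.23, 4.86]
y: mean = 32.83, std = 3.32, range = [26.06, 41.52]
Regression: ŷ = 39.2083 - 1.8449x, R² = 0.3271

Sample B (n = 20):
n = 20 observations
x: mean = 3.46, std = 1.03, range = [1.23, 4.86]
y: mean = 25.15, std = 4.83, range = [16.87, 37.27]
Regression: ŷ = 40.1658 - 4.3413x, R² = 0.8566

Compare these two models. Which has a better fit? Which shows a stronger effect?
Model B has the better fit (R² = 0.8566 vs 0.3271). Model B shows the stronger effect (|β₁| = 4.3413 vs 1.8449).

Model Comparison:

Goodness of fit (R²):
- Model A: R² = 0.3271 → 32.71% of variance in fuel efficiency explained
- Model B: R² = 0.8566 → 85.66% of variance in fuel efficiency explained
- 0.8566 > 0.3271 → Model B has the better fit

Strength of effect — compare |β₁|:
- Model A: β₁ = -1.8449 → predicted fuel efficiency falls 1.8449 mpg per additional liter of engine displacement
- Model B: β₁ = -4.3413 → predicted fuel efficiency falls 4.3413 mpg per additional liter of engine displacement
- |-1.8449| < |-4.3413| → Model B shows the stronger marginal effect

Notes:
- A steeper slope doesn't make a better model if the scatter around the line is large.
- A better fit (higher R²) doesn't necessarily mean a more important relationship.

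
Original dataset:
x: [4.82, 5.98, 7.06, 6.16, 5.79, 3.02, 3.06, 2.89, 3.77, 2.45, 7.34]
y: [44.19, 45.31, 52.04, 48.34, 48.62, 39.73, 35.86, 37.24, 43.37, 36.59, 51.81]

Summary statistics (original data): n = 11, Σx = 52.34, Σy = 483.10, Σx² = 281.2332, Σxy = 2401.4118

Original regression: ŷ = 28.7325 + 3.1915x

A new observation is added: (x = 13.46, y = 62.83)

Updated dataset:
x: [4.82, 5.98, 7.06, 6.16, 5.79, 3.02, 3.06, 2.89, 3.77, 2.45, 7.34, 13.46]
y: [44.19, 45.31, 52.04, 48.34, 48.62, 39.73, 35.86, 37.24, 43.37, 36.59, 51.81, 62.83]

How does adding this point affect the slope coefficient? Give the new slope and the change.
New slope β₁ = 2.4959 versus 3.1915 before: a change of -0.6956 (-21.8%).

x = 13.46 lies well outside the original x-range [2.45, 7.34] (x̄ ≈ 4.76), so this observation has high leverage and can move the slope substantially.

Step 1: Update the sums with the new point (n goes from 11 to 12)
Σx  = 52.34 + 13.46 = 65.80
Σy  = 483.10 + 62.83 = 545.93
Σx² = 281.2332 + 13.46² = 281.2332 + 181.1716 = 462.4048
Σxy = 2401.4118 + 13.46×62.83 = 2401.4118 + 845.6918 = 3247.1036

Step 2: Recompute the slope with b₁ = (nΣxy − ΣxΣy) / (nΣx² − (Σx)²)
Numerator   = 12×3247.1036 − 65.80×545.93 = 38965.2432 − 35922.1940 = 3043.0492
Denominator = 12×462.4048 − 65.80² = 5548.8576 − 4329.6400 = 1219.2176
b₁(new) = 3043.0492 / 1219.2176 = 2.4959

(Same formula on the original sums: (11×2401.4118 − 52.34×483.10) / (11×281.2332 − 52.34²) = 1130.0758 / 354.0896 = 3.1915, matching the given fit.)

Step 3: Change in slope
Δβ₁ = 2.4959 − 3.1915 = -0.6956
Relative change = -0.6956 / 3.1915 × 100% = -21.8%
→ the slope decreases when the point is added.

A high-leverage point only changes the slope if it is off the original line; here y = 62.83 is below the original trend, so the slope decreases.
In practice: investigate whether it comes from the same population as the rest of the sample; refit with and without it and report both if conclusions differ.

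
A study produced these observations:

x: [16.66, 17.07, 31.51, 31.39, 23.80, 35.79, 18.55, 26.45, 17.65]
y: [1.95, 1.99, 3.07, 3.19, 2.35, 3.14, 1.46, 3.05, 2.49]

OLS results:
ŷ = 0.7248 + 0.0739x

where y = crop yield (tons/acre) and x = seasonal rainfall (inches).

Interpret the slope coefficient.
On average, crop yield is about 0.0739 tons/acre higher for every extra inch of rainfall.

The slope coefficient β₁ = 0.0739 represents the marginal effect of rainfall on crop yield.

Interpretation:
- Rainfall up by 1 inch → predicted crop yield increases by 0.0739 tons/acre
- The effect is assumed constant over the observed range of x (linearity)
- The slope describes association in these data, not necessarily a causal effect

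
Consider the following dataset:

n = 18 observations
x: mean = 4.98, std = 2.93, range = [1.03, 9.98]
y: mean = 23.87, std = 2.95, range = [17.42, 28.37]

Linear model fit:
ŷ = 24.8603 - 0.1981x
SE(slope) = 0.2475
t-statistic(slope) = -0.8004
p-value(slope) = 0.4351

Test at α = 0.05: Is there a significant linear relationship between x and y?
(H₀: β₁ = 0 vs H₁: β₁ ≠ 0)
Fail to reject H₀: p-value = 0.4351 ≥ α = 0.05. The linear relationship is not significant at the 5% level.

Hypothesis test for the slope coefficient:

H₀: β₁ = 0 (no linear relationship)
H₁: β₁ ≠ 0 (linear relationship exists)

Test statistic: t = β̂₁ / SE(β̂₁) = -0.1981 / 0.2475 = -0.8004

p = 0.4351: how often a slope estimate this far from 0 (in SE units) would arise by chance if β₁ were truly 0.

Decision rule: reject H₀ if p-value < α.
p-value = 0.4351 ≥ α = 0.05 → fail to reject H₀.

At α = 0.05 the data do not provide convincing evidence of a nonzero slope.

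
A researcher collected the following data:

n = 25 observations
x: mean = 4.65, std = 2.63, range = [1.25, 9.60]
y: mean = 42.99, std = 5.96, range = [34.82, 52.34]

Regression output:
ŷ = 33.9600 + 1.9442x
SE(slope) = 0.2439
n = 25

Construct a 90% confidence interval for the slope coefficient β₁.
The 90% CI for β₁ is (1.5262, 2.3622)

Confidence interval for the slope:

The 90% CI for β₁ is: β̂₁ ± t*(α/2, n-2) × SE(β̂₁)

Step 1: Find critical t-value
- Confidence level = 0.9
- Degrees of freedom = n - 2 = 25 - 2 = 23
- t*(α/2, 23) = 1.7139

Step 2: Calculate margin of error
Margin = 1.7139 × 0.2439 = 0.4180

Step 3: Construct interval
CI = 1.9442 ± 0.4180
CI = (1.5262, 2.3622)

Interpretation: each one-unit increase in x is associated with a change in mean y of between 1.5262 and 2.3622, with 90% confidence.
Both endpoints are positive, so the data support a genuinely positive slope at this confidence level.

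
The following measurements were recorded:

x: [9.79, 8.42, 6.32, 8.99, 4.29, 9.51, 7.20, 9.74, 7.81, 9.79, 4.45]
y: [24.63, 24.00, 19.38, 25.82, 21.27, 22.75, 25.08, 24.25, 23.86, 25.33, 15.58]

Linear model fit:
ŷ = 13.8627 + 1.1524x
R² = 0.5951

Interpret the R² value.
R² = 0.5951 means 59.51% of the variation in y is explained by the linear relationship with x. This indicates a moderate fit.

R² = 1 − SS_res/SS_tot compares the residual scatter to the total scatter of y about its mean.

Here R² = 0.5951:
- Explained: 59.51% of the variation in y
- Unexplained (residual): 100% − 59.51% = 40.49%
- Rule of thumb (below 0.3 weak; 0.3 to below 0.7 moderate; 0.7 and above strong) → moderate

Calculation: R² = 1 − (SS_res / SS_tot), where SS_res is the sum of squared residuals and SS_tot the total sum of squares.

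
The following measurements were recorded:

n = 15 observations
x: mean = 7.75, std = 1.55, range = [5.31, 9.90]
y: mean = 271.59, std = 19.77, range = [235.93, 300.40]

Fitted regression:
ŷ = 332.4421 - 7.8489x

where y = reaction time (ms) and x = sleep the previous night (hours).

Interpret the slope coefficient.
An increase of one hour in sleep is associated with a 7.8489 ms decrease in predicted reaction time.

The slope coefficient β₁ = -7.8489 represents the marginal effect of sleep on reaction time.

Interpretation:
- Sleep up by 1 hour → predicted reaction time decreases by 7.8489 ms
- The effect is assumed constant over the observed range of x (linearity)

(β₀ = 332.4421 is the fitted value at x = 0 and is not part of the slope interpretation.)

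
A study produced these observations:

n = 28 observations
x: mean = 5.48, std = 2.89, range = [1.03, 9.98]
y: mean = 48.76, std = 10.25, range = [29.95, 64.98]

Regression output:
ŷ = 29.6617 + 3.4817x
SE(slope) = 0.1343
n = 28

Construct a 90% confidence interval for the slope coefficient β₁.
The 90% CI for β₁ is (3.2526, 3.7108)

Confidence interval for the slope:

The 90% CI for β₁ is: β̂₁ ± t*(α/2, n-2) × SE(β̂₁)

Step 1: Find critical t-value
- Confidence level = 0.9
- Degrees of freedom = n - 2 = 28 - 2 = 26
- t*(α/2, 26) = 1.7056

Step 2: Calculate margin of error
Margin = 1.7056 × 0.1343 = 0.2291

Step 3: Construct interval
CI = 3.4817 ± 0.2291
CI = (3.2526, 3.7108)

Interpretation: intervals built this way capture the true β₁ in 90% of repeated samples; here the plausible range for the per-unit effect of x on y is 3.2526 to 3.7108.
Both endpoints are positive, so the data support a genuinely positive slope at this confidence level.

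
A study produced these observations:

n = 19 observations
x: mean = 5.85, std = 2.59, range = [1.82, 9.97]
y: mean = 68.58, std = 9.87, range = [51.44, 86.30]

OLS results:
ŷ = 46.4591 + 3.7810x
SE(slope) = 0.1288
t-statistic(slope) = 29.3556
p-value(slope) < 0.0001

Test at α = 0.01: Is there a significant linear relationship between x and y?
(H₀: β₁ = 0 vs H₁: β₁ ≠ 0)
Reject H₀: p-value < 0.0001 < α = 0.01. The linear relationship is significant at the 1% level.

Hypothesis test for the slope coefficient:

H₀: β₁ = 0 (no linear relationship)
H₁: β₁ ≠ 0 (linear relationship exists)

Test statistic: t = β̂₁ / SE(β̂₁) = 3.7810 / 0.1288 = 29.3556

With df = 17, the two-sided p-value for |t| = 29.3556 is <0.0001.

Decision rule: reject H₀ if p-value < α.
p-value < 0.0001 < α = 0.01 → reject H₀.

At α = 0.01 the data do provide convincing evidence of a nonzero slope.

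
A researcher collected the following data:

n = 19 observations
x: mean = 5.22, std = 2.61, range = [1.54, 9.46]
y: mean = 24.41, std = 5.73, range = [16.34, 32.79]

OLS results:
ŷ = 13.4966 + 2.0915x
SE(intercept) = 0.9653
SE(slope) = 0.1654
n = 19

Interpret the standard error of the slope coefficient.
SE(β̂₁) = 0.1654 is the estimated standard deviation of the slope estimate across repeated samples; relative to β̂₁ = 2.0915 that is 7.9%, a precise estimate.

SE(β̂₁) = s / √Sxx, where s is the residual standard deviation and Sxx = Σ(x − x̄)². It is the yardstick for how far β̂₁ = 2.0915 could plausibly be from the true slope.

Relative precision:
- SE / |β̂₁| = 0.1654 / 2.0915 = 7.9%
- Rule of thumb (under 20%: precise; 20% to under 50%: moderately precise; 50% or more: imprecise) → precise

Link to interval estimation: a confidence interval for β₁ is β̂₁ ± t* × 0.1654, so SE sets the half-width per unit of t*.

What drives SE(β̂₁): wider spread of x values → smaller SE; larger n (here n = 19) → smaller SE; more residual scatter → larger SE.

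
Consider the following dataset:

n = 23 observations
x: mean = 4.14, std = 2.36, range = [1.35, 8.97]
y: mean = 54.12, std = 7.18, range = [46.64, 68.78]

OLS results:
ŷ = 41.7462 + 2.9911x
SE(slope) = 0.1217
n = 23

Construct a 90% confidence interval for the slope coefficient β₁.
The 90% CI for β₁ is (2.7817, 3.2005)

Confidence interval for the slope:

The 90% CI for β₁ is: β̂₁ ± t*(α/2, n-2) × SE(β̂₁)

Step 1: Find critical t-value
- Confidence level = 0.9
- Degrees of freedom = n - 2 = 23 - 2 = 21
- t*(α/2, 21) = 1.7207

Step 2: Calculate margin of error
Margin = 1.7207 × 0.1217 = 0.2094

Step 3: Construct interval
CI = 2.9911 ± 0.2094
CI = (2.7817, 3.2005)

Interpretation: intervals built this way capture the true β₁ in 90% of repeated samples; here the plausible range for the per-unit effect of x on y is 2.7817 to 3.2005.
Since 0 is outside the interval, a two-sided test at α = 0.10 would reject H₀: β₁ = 0.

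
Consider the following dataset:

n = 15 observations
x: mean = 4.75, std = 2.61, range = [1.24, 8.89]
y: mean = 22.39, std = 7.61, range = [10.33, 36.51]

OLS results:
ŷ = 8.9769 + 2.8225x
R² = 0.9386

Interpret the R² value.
The model explains 93.86% of the variance in y (R² = 0.9386), leaving 6.14% unexplained; the fit is strong.

R² = 1 − SS_res/SS_tot compares the residual scatter to the total scatter of y about its mean.

Here R² = 0.9386:
- Explained: 93.86% of the variation in y
- Unexplained (residual): 100% − 93.86% = 6.14%
- Rule of thumb (below 0.3 weak; 0.3 to below 0.7 moderate; 0.7 and above strong) → strong

Equivalently, for simple linear regression R² = r², so |r| = √0.9386 ≈ 0.9688.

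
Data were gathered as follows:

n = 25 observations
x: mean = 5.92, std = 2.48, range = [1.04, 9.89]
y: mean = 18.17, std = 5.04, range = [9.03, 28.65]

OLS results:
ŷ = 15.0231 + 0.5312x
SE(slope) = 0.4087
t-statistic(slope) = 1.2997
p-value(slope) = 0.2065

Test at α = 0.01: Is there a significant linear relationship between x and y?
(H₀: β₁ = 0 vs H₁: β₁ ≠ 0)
p-value = 0.2065 ≥ α = 0.01, so we fail to reject H₀. The relationship is not significant.

Hypothesis test for the slope coefficient:

H₀: β₁ = 0 (no linear relationship)
H₁: β₁ ≠ 0 (linear relationship exists)

Test statistic: t = β̂₁ / SE(β̂₁) = 0.5312 / 0.4087 = 1.2997

The p-value (0.2065) is the probability, under H₀, of a t-statistic at least as extreme as |t| = 1.2997 (two-sided, df = n − 2 = 23).

Decision rule: reject H₀ if p-value < α.
p-value = 0.2065 ≥ α = 0.01 → fail to reject H₀.

Conclusion: the linear association between x and y is not significant at the 1% level.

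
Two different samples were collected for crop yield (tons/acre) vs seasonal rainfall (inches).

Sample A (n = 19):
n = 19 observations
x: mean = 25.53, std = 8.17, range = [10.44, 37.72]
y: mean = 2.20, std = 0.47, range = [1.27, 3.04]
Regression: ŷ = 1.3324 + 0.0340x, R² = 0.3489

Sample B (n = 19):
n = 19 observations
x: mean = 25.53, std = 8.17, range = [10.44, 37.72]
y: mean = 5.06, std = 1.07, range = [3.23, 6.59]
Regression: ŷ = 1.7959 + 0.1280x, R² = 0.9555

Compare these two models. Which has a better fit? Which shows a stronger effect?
Model B has the better fit (R² = 0.9555 vs 0.3489). Model B shows the stronger effect (|β₁| = 0.1280 vs 0.0340).

Model Comparison:

Which explains more variance? (R²)
- Model A: R² = 0.3489 → 34.89% of variance in crop yield explained
- Model B: R² = 0.9555 → 95.55% of variance in crop yield explained
- 0.9555 > 0.3489 → Model B has the better fit

Which has the larger per-inch effect? (|β₁|)
- Model A: β₁ = 0.0340 → predicted crop yield rises 0.0340 tons/acre per additional inch of rainfall
- Model B: β₁ = 0.1280 → predicted crop yield rises 0.1280 tons/acre per additional inch of rainfall
- |0.0340| < |0.1280| → Model B shows the stronger marginal effect

Notes:
- A steeper slope doesn't make a better model if the scatter around the line is large.
- The two samples could reflect different populations, time periods, or measurement quality.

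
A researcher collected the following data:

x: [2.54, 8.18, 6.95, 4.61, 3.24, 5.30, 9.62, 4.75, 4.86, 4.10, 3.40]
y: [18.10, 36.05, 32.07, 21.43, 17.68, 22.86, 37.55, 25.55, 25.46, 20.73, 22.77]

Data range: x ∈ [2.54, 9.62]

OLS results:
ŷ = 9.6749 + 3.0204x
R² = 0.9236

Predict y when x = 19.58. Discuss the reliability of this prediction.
The equation gives ŷ = 68.8143; however x = 19.58 is 9.96 units above the observed range, so this extrapolated value should not be trusted.

Prediction calculation:
ŷ = 9.6749 + 3.0204 × 19.58
ŷ = 68.8143

Reliability:
- Data range: x ∈ [2.54, 9.62]
- Prediction point: x = 19.58 is 9.96 units above the observed range → this is EXTRAPOLATION, not interpolation

Why that matters here:
- There are no observations near this x to validate the fitted line there
- The standard error of prediction grows with (x − x̄)², and x = 19.58 is far from x̄ = 5.23

Report the number if required, but flag clearly that it is an extrapolation.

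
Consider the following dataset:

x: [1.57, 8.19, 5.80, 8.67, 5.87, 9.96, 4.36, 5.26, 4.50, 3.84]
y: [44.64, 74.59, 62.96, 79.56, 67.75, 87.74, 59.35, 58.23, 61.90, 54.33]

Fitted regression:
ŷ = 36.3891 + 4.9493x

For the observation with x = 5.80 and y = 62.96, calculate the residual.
Residual = -2.1350

The residual is the difference between the actual value and the predicted value:

Residual = y - ŷ

Step 1: Calculate predicted value
ŷ = 36.3891 + 4.9493 × 5.80
ŷ = 65.0950

Step 2: Calculate residual
Residual = 62.96 - 65.0950
Residual = -2.1350

Sign check: y < ŷ, so the point is below the line and the fit overestimates here.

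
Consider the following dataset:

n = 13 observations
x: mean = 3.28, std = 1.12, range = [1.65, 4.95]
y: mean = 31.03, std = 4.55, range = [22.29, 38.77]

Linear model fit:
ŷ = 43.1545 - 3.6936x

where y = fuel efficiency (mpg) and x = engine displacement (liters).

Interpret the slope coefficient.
For each additional liter of engine displacement, predicted fuel efficiency decreases by approximately 3.6936 mpg.

β₁ = -3.6936 is the change in predicted fuel efficiency (mpg) per additional liter of engine displacement.

Interpretation:
- Engine displacement up by 1 liter → predicted fuel efficiency decreases by 3.6936 mpg
- This is a linear approximation: the same per-unit change is assumed across the whole observed x range
- The slope describes association in these data, not necessarily a causal effect

(β₀ = 43.1545 is the fitted value at x = 0 and is not part of the slope interpretation.)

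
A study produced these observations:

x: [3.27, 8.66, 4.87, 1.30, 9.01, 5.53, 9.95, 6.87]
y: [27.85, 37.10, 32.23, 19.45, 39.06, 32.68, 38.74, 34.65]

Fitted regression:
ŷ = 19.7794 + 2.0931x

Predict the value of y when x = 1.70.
ŷ = 23.3377

x = 1.70 lies inside the observed range [1.30, 9.95], so the fitted equation applies directly:

ŷ = 19.7794 + 2.0931 × 1.70
ŷ = 19.7794 + 3.5583
ŷ = 23.3377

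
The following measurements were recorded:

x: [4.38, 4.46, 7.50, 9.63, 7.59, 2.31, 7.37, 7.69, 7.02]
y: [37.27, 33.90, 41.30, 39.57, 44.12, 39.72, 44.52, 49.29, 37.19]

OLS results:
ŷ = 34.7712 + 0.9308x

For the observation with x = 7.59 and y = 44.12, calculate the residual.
Residual = 2.2840

The residual is the difference between the actual value and the predicted value:

Residual = y - ŷ

Step 1: Calculate predicted value
ŷ = 34.7712 + 0.9308 × 7.59
ŷ = 41.8360

Step 2: Calculate residual
Residual = 44.12 - 41.8360
Residual = 2.2840

Interpretation: the model underestimates the actual value by 2.2840 at this point (positive residual → observation lies above the fitted line).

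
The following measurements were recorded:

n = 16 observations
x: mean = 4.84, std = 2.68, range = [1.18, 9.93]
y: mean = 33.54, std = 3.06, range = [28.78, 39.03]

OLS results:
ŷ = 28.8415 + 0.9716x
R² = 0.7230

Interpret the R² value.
The model explains 72.30% of the variance in y (R² = 0.7230), leaving 27.70% unexplained; the fit is strong.

R² = 1 − SS_res/SS_tot compares the residual scatter to the total scatter of y about its mean.

Here R² = 0.7230:
- Explained: 72.30% of the variation in y
- Unexplained (residual): 100% − 72.30% = 27.70%
- Rule of thumb (below 0.3 weak; 0.3 to below 0.7 moderate; 0.7 and above strong) → strong

Note: R² says nothing about causation, and a high R² does not by itself mean the linear form is appropriate — check the residuals.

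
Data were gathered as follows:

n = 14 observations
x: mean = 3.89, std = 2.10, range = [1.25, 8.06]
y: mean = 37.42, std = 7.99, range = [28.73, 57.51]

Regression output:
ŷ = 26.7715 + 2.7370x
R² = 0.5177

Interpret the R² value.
R² = 0.5177 means 51.77% of the variation in y is explained by the linear relationship with x. This indicates a moderate fit.

R² = 1 − SS_res/SS_tot compares the residual scatter to the total scatter of y about its mean.

Here R² = 0.5177:
- Explained: 51.77% of the variation in y
- Unexplained (residual): 100% − 51.77% = 48.23%
- Rule of thumb (below 0.3 weak; 0.3 to below 0.7 moderate; 0.7 and above strong) → moderate

Calculation: R² = 1 − (SS_res / SS_tot), where SS_res is the sum of squared residuals and SS_tot the total sum of squares.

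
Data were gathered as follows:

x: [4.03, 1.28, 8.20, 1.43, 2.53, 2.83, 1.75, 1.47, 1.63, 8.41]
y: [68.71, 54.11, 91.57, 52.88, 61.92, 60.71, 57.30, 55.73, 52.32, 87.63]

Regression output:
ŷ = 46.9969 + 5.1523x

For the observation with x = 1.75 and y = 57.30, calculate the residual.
Residual = 1.2866

The residual is the difference between the actual value and the predicted value:

Residual = y - ŷ

Step 1: Calculate predicted value
ŷ = 46.9969 + 5.1523 × 1.75
ŷ = 56.0134

Step 2: Calculate residual
Residual = 57.30 - 56.0134
Residual = 1.2866

Sign check: y > ŷ, so the point is above the line and the fit underestimates here.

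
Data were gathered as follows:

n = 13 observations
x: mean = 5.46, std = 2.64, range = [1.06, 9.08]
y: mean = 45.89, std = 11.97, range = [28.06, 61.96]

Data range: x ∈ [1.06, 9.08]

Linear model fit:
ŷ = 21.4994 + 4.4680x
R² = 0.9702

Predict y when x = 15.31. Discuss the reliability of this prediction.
ŷ = 89.9045 (extrapolation — x = 15.31 lies outside [1.06, 9.08], so reliability is low).

Prediction calculation:
ŷ = 21.4994 + 4.4680 × 15.31
ŷ = 89.9045

Reliability:
- Data range: x ∈ [1.06, 9.08]
- Prediction point: x = 15.31 is 6.23 units above the observed range → this is EXTRAPOLATION, not interpolation

Why that matters here:
- There are no observations near this x to validate the fitted line there
- Real relationships often flatten, saturate, or turn nonlinear at extremes

A defensible statement: 'if the linear trend continued to x = 15.31, y would be about 89.9045' — the premise is untested.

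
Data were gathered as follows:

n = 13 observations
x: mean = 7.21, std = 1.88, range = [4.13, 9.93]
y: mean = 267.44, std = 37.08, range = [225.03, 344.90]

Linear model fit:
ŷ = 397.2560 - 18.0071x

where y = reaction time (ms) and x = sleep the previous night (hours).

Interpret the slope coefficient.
An increase of one hour in sleep is associated with a 18.0071 ms decrease in predicted reaction time.

β₁ = -18.0071 is the change in predicted reaction time (ms) per additional hour of sleep.

Interpretation:
- Sleep up by 1 hour → predicted reaction time decreases by 18.0071 ms
- This is a linear approximation: the same per-unit change is assumed across the whole observed x range

(β₀ = 397.2560 is the fitted value at x = 0 and is not part of the slope interpretation.)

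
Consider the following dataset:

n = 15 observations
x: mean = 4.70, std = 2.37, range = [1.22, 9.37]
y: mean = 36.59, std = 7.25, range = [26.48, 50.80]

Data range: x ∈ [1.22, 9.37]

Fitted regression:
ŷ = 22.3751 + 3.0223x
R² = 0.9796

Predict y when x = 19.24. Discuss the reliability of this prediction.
The equation gives ŷ = 80.5242; however x = 19.24 is 9.87 units above the observed range, so this extrapolated value should not be trusted.

Prediction calculation:
ŷ = 22.3751 + 3.0223 × 19.24
ŷ = 80.5242

Reliability:
- Data range: x ∈ [1.22, 9.37]
- Prediction point: x = 19.24 is 9.87 units above the observed range → this is EXTRAPOLATION, not interpolation

Why that matters here:
- The standard error of prediction grows with (x − x̄)², and x = 19.24 is far from x̄ = 4.70
- Real relationships often flatten, saturate, or turn nonlinear at extremes

A defensible statement: 'if the linear trend continued to x = 19.24, y would be about 80.5242' — the premise is untested.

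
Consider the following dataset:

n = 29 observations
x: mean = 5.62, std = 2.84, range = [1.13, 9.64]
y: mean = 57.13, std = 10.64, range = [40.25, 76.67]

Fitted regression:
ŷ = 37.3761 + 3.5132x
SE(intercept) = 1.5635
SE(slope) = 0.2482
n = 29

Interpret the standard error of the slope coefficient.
SE(slope) = 0.2482 measures the uncertainty in the estimated slope. The coefficient is estimated precisely (SE/|β̂₁| = 7.1%).

What SE measures:
- The standard error quantifies the sampling variability of the coefficient estimate
- It is the estimated standard deviation of β̂₁ across hypothetical repeated samples of the same size
- Smaller SE → more precise estimate

Relative precision:
- SE / |β̂₁| = 0.2482 / 3.5132 = 7.1%
- Rule of thumb (under 20%: precise; 20% to under 50%: moderately precise; 50% or more: imprecise) → precise

Link to interval estimation: a confidence interval for β₁ is β̂₁ ± t* × 0.2482, so SE sets the half-width per unit of t*.

What drives SE(β̂₁): wider spread of x values → smaller SE; larger n (here n = 29) → smaller SE; more residual scatter → larger SE.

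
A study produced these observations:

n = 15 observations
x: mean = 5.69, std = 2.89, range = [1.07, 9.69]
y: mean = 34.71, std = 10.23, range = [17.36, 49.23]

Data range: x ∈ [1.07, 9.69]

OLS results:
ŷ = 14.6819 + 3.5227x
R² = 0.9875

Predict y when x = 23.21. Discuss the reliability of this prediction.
ŷ = 96.4438, but this is extrapolation (above the data range [1.07, 9.69]) and may be unreliable.

Prediction calculation:
ŷ = 14.6819 + 3.5227 × 23.21
ŷ = 96.4438

Reliability:
- Data range: x ∈ [1.07, 9.69]
- Prediction point: x = 23.21 is 13.52 units above the observed range → this is EXTRAPOLATION, not interpolation

Why that matters here:
- R² describes fit only over the sampled x values; it says nothing about behaviour beyond them
- The standard error of prediction grows with (x − x̄)², and x = 23.21 is far from x̄ = 5.69
- Real relationships often flatten, saturate, or turn nonlinear at extremes

A defensible statement: 'if the linear trend continued to x = 23.21, y would be about 96.4438' — the premise is untested.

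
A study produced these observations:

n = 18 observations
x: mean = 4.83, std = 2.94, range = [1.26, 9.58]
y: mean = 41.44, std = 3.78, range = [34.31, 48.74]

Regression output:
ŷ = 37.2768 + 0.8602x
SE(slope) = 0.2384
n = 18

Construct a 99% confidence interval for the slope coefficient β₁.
The 99% CI for β₁ is (0.1639, 1.5565)

Confidence interval for the slope:

The 99% CI for β₁ is: β̂₁ ± t*(α/2, n-2) × SE(β̂₁)

Step 1: Find critical t-value
- Confidence level = 0.99
- Degrees of freedom = n - 2 = 18 - 2 = 16
- t*(α/2, 16) = 2.9208

Step 2: Calculate margin of error
Margin = 2.9208 × 0.2384 = 0.6963

Step 3: Construct interval
CI = 0.8602 ± 0.6963
CI = (0.1639, 1.5565)

Interpretation: each one-unit increase in x is associated with a change in mean y of between 0.1639 and 1.5565, with 99% confidence.
Since 0 is outside the interval, a two-sided test at α = 0.01 would reject H₀: β₁ = 0.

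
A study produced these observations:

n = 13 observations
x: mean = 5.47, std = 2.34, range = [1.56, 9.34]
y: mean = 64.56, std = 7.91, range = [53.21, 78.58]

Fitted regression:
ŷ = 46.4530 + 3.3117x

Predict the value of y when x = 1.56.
ŷ = 51.6193

Plug x = 1.56 into the fitted line:

ŷ = 46.4530 + 3.3117 × 1.56
ŷ = 46.4530 + 5.1663
ŷ = 51.6193

This is a point prediction; actual observations scatter around it by roughly the residual standard deviation.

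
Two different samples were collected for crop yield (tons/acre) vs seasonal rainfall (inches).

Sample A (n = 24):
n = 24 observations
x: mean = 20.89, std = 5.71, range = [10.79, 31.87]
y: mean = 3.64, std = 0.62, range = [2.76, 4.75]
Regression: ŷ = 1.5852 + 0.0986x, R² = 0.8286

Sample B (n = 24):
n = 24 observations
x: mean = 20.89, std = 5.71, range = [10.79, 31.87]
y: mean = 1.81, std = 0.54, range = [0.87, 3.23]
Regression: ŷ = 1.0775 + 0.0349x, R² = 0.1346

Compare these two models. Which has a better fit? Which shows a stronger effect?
Model A has the better fit (R² = 0.8286 vs 0.1346). Model A shows the stronger effect (|β₁| = 0.0986 vs 0.0349).

Model Comparison:

Fit — compare R²:
- Model A: R² = 0.8286 → 82.86% of variance in crop yield explained
- Model B: R² = 0.1346 → 13.46% of variance in crop yield explained
- 0.8286 > 0.1346 → Model A has the better fit

Which has the larger per-inch effect? (|β₁|)
- Model A: β₁ = 0.0986 → predicted crop yield rises 0.0986 tons/acre per additional inch of rainfall
- Model B: β₁ = 0.0349 → predicted crop yield rises 0.0349 tons/acre per additional inch of rainfall
- |0.0986| > |0.0349| → Model A shows the stronger marginal effect

Notes:
- R² measures how tightly points cluster around the line; β₁ measures how steep the line is — they answer different questions.
- The two samples could reflect different populations, time periods, or measurement quality.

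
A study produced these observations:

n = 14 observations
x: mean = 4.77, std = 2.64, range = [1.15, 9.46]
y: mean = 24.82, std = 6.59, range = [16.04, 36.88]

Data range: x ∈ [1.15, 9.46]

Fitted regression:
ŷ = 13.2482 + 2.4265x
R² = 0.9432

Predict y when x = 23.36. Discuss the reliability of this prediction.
ŷ = 69.9312, but this is extrapolation (above the data range [1.15, 9.46]) and may be unreliable.

Prediction calculation:
ŷ = 13.2482 + 2.4265 × 23.36
ŷ = 69.9312

Reliability:
- Data range: x ∈ [1.15, 9.46]
- Prediction point: x = 23.36 is 13.90 units above the observed range → this is EXTRAPOLATION, not interpolation

Why that matters here:
- R² describes fit only over the sampled x values; it says nothing about behaviour beyond them
- Real relationships often flatten, saturate, or turn nonlinear at extremes
- There are no observations near this x to validate the fitted line there

The R² = 0.9432 only validates the fit within [1.15, 9.46]; treat ŷ = 69.9312 with caution.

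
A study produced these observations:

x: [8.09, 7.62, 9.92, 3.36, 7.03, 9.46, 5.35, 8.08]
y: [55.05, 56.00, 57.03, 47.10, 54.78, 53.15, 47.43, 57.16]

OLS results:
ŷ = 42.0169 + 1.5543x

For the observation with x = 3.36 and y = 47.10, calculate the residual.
Residual = -0.1393

The residual is the difference between the actual value and the predicted value:

Residual = y - ŷ

Step 1: Calculate predicted value
ŷ = 42.0169 + 1.5543 × 3.36
ŷ = 47.2393

Step 2: Calculate residual
Residual = 47.10 - 47.2393
Residual = -0.1393

Sign check: y < ŷ, so the point is below the line and the fit overestimates here.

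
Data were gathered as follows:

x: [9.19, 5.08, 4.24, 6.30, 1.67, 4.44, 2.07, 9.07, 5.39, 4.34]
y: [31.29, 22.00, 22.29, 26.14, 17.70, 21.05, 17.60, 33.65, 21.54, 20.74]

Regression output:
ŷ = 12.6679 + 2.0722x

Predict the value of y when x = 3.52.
ŷ = 19.9620

Plug x = 3.52 into the fitted line:

ŷ = 12.6679 + 2.0722 × 3.52
ŷ = 12.6679 + 7.2941
ŷ = 19.9620

This is a point prediction; actual observations scatter around it by roughly the residual standard deviation.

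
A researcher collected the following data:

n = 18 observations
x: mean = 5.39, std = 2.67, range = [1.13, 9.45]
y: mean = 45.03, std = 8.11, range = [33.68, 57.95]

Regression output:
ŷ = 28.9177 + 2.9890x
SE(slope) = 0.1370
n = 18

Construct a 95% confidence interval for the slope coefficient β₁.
The 95% CI for β₁ is (2.6986, 3.2794)

Confidence interval for the slope:

The 95% CI for β₁ is: β̂₁ ± t*(α/2, n-2) × SE(β̂₁)

Step 1: Find critical t-value
- Confidence level = 0.95
- Degrees of freedom = n - 2 = 18 - 2 = 16
- t*(α/2, 16) = 2.1199

Step 2: Calculate margin of error
Margin = 2.1199 × 0.1370 = 0.2904

Step 3: Construct interval
CI = 2.9890 ± 0.2904
CI = (2.6986, 3.2794)

Interpretation: each one-unit increase in x is associated with a change in mean y of between 2.6986 and 3.2794, with 95% confidence.
Both endpoints are positive, so the data support a genuinely positive slope at this confidence level.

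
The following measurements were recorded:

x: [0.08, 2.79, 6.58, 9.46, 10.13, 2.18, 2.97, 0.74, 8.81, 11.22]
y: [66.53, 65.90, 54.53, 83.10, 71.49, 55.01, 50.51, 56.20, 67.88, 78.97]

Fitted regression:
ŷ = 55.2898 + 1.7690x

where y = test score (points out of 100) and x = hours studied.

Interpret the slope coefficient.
For each additional hour of study time, predicted test score increases by approximately 1.7690 points.

The slope β₁ = 1.7690 gives the rate at which the fitted test score changes with study time.

Interpretation:
- Study time up by 1 hour → predicted test score increases by 1.7690 points
- This is a linear approximation: the same per-unit change is assumed across the whole observed x range
- The slope describes association in these data, not necessarily a causal effect

The intercept β₀ = 55.2898 is the predicted test score when study time = 0.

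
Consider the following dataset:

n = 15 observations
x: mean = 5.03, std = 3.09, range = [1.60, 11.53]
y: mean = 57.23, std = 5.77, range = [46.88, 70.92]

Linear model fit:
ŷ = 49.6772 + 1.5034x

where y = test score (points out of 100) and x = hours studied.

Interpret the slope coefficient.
On average, test score is about 1.5034 points higher for every extra hour of study time.

The slope coefficient β₁ = 1.5034 represents the marginal effect of study time on test score.

Interpretation:
- Study time up by 1 hour → predicted test score increases by 1.5034 points
- The effect is assumed constant over the observed range of x (linearity)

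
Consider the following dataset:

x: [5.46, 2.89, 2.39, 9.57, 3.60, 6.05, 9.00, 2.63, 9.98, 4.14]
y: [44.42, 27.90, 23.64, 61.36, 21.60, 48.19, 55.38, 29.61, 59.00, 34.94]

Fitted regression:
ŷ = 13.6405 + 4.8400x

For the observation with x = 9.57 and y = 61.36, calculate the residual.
Residual = 1.4007

The residual is the difference between the actual value and the predicted value:

Residual = y - ŷ

Step 1: Calculate predicted value
ŷ = 13.6405 + 4.8400 × 9.57
ŷ = 59.9593

Step 2: Calculate residual
Residual = 61.36 - 59.9593
Residual = 1.4007

Sign check: y > ŷ, so the point is above the line and the fit underestimates here.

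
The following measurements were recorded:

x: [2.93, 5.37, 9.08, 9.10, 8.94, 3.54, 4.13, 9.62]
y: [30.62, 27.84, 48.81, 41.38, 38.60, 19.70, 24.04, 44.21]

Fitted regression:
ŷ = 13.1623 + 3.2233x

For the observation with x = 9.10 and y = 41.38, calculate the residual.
Residual = -1.1143

The residual is the difference between the actual value and the predicted value:

Residual = y - ŷ

Step 1: Calculate predicted value
ŷ = 13.1623 + 3.2233 × 9.10
ŷ = 42.4943

Step 2: Calculate residual
Residual = 41.38 - 42.4943
Residual = -1.1143

Sign check: y < ŷ, so the point is below the line and the fit overestimates here.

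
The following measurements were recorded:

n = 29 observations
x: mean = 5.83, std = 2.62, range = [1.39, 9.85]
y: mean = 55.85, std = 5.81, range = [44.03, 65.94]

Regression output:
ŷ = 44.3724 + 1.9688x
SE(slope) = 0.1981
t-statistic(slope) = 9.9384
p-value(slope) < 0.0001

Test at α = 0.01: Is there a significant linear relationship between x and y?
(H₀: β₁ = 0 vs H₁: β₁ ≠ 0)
Reject H₀: p-value < 0.0001 < α = 0.01. The linear relationship is significant at the 1% level.

Hypothesis test for the slope coefficient:

H₀: β₁ = 0 (no linear relationship)
H₁: β₁ ≠ 0 (linear relationship exists)

Test statistic: t = β̂₁ / SE(β̂₁) = 1.9688 / 0.1981 = 9.9384

With df = 27, the two-sided p-value for |t| = 9.9384 is <0.0001.

Decision rule: reject H₀ if p-value < α.
p-value < 0.0001 < α = 0.01 → reject H₀.

There is sufficient evidence at the 1% significance level to conclude that a linear relationship exists between x and y.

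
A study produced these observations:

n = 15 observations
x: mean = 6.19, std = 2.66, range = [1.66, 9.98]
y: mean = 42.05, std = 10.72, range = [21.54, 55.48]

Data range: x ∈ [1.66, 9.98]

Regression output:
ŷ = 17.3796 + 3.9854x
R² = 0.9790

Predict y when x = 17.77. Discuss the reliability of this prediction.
ŷ = 88.2002 (extrapolation — x = 17.77 lies outside [1.66, 9.98], so reliability is low).

Prediction calculation:
ŷ = 17.3796 + 3.9854 × 17.77
ŷ = 88.2002

Reliability:
- Data range: x ∈ [1.66, 9.98]
- Prediction point: x = 17.77 is 7.79 units above the observed range → this is EXTRAPOLATION, not interpolation

Why that matters here:
- There are no observations near this x to validate the fitted line there
- Real relationships often flatten, saturate, or turn nonlinear at extremes
- The linear relationship may not hold outside the observed range

A defensible statement: 'if the linear trend continued to x = 17.77, y would be about 88.2002' — the premise is untested.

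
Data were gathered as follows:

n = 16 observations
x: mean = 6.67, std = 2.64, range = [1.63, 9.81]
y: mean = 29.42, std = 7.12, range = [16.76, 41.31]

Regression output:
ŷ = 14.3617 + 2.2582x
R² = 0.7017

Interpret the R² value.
The model explains 70.17% of the variance in y (R² = 0.7017), leaving 29.83% unexplained; the fit is strong.

R² = 1 − SS_res/SS_tot compares the residual scatter to the total scatter of y about its mean.

Here R² = 0.7017:
- Explained: 70.17% of the variation in y
- Unexplained (residual): 100% − 70.17% = 29.83%
- Rule of thumb (below 0.3 weak; 0.3 to below 0.7 moderate; 0.7 and above strong) → strong

Calculation: R² = 1 − (SS_res / SS_tot), where SS_res is the sum of squared residuals and SS_tot the total sum of squares.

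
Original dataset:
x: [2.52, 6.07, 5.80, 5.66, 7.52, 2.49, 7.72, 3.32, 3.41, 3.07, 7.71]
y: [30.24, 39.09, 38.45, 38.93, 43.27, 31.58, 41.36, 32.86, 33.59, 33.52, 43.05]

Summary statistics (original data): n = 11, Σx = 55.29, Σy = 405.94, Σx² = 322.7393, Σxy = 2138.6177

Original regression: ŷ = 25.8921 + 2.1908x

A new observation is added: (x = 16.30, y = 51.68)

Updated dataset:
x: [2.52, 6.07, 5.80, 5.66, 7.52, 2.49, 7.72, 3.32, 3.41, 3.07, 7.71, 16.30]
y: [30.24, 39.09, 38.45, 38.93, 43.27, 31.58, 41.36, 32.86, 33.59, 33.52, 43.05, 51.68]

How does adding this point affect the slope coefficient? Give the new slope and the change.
New slope β₁ = 1.5553 versus 2.1908 before: a change of -0.6355 (-29.0%).

x = 16.30 lies well outside the original x-range [2.49, 7.72] (x̄ ≈ 5.03), so this observation has high leverage and can move the slope substantially.

Step 1: Update the sums with the new point (n goes from 11 to 12)
Σx  = 55.29 + 16.30 = 71.59
Σy  = 405.94 + 51.68 = 457.62
Σx² = 322.7393 + 16.30² = 322.7393 + 265.6900 = 588.4293
Σxy = 2138.6177 + 16.30×51.68 = 2138.6177 + 842.3840 = 2981.0017

Step 2: Recompute the slope with b₁ = (nΣxy − ΣxΣy) / (nΣx² − (Σx)²)
Numerator   = 12×2981.0017 − 71.59×457.62 = 35772.0204 − 32761.0158 = 3011.0046
Denominator = 12×588.4293 − 71.59² = 7061.1516 − 5125.1281 = 1936.0235
b₁(new) = 3011.0046 / 1936.0235 = 1.5553

(Same formula on the original sums: (11×2138.6177 − 55.29×405.94) / (11×322.7393 − 55.29²) = 1080.3721 / 493.1482 = 2.1908, matching the given fit.)

Step 3: Change in slope
Δβ₁ = 1.5553 − 2.1908 = -0.6355
Relative change = -0.6355 / 2.1908 × 100% = -29.0%
→ the slope decreases when the point is added.

A high-leverage point only changes the slope if it is off the original line; here y = 51.68 is below the original trend, so the slope decreases.
In practice: examine leverage (hᵢ) and Cook's distance rather than deleting it automatically; refit with and without it and report both if conclusions differ.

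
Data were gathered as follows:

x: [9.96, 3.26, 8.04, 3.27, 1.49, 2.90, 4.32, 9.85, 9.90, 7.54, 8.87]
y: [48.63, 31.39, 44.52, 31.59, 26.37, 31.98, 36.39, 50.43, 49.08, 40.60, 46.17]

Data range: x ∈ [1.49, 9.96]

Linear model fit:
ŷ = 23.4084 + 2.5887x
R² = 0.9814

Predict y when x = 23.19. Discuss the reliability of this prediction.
The equation gives ŷ = 83.4404; however x = 23.19 is 13.23 units above the observed range, so this extrapolated value should not be trusted.

Prediction calculation:
ŷ = 23.4084 + 2.5887 × 23.19
ŷ = 83.4404

Reliability:
- Data range: x ∈ [1.49, 9.96]
- Prediction point: x = 23.19 is 13.23 units above the observed range → this is EXTRAPOLATION, not interpolation

Why that matters here:
- Real relationships often flatten, saturate, or turn nonlinear at extremes
- There are no observations near this x to validate the fitted line there
- The standard error of prediction grows with (x − x̄)², and x = 23.19 is far from x̄ = 6.31

The R² = 0.9814 only validates the fit within [1.49, 9.96]; treat ŷ = 83.4404 with caution.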